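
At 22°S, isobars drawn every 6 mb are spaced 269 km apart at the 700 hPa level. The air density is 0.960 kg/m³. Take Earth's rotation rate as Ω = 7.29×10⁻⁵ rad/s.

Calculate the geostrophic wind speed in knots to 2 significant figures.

83 knots

Coriolis parameter at 22°S:
f = 2Ω sin φ = 2 × 7.29×10⁻⁵ × sin 22° = 5.46×10⁻⁵ s⁻¹
Pressure gradient: |∂P/∂n| = 600 Pa / 269000 m = 2.23×10⁻³ Pa/m
Geostrophic balance (pressure-gradient force = Coriolis force):
V_g = (1/(fρ)) |∂P/∂n| = 2.23×10⁻³ / (5.46×10⁻⁵ × 0.960) = 42.5 m/s
Converting: 42.5 m/s × 1.944 = 83 knots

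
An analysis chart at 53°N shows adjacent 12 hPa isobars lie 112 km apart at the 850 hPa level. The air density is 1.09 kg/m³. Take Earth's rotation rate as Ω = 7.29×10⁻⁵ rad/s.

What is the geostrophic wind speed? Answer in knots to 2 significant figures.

160 knots

Coriolis parameter at 53°N:
f = 2Ω sin φ = 2 × 7.29×10⁻⁵ × sin 53° = 1.16×10⁻⁴ s⁻¹
Pressure gradient: |∂P/∂n| = 1200 Pa / 112000 m = 1.07×10⁻² Pa/m
Geostrophic balance (pressure-gradient force = Coriolis force):
V_g = (1/(fρ)) |∂P/∂n| = 1.07×10⁻² / (1.16×10⁻⁴ × 1.09) = 84.4 m/s
Converting: 84.4 m/s × 1.944 = 160 knots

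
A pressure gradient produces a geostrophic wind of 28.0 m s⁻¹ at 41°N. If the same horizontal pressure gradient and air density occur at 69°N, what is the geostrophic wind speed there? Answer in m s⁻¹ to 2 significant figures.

20 m s⁻¹

With the same pressure gradient and density, V_g ∝ 1/f ∝ 1/sin φ.
V₂ = V₁ · sin φ₁ / sin φ₂ = 28.0 × sin 41° / sin 69°
V₂ = 28.0 × 0.6561/0.9336 = 20 m s⁻¹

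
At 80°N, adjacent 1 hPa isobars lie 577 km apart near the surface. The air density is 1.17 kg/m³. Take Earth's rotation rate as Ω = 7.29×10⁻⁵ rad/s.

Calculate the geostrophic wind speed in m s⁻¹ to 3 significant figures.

1.03 m s⁻¹

Coriolis parameter at 80°N:
f = 2Ω sin φ = 2 × 7.29×10⁻⁵ × sin 80° = 1.44×10⁻⁴ s⁻¹
Pressure gradient: |∂P/∂n| = 100 Pa / 577000 m = 1.73×10⁻⁴ Pa/m
Geostrophic balance (pressure-gradient force = Coriolis force):
V_g = (1/(fρ)) |∂P/∂n| = 1.73×10⁻⁴ / (1.44×10⁻⁴ × 1.17) = 1.03 m/s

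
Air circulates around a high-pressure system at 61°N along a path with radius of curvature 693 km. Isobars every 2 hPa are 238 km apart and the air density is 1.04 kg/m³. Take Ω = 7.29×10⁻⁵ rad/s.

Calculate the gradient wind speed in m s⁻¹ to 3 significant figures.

Coriolis parameter at 61°N:
f = 2Ω sin φ = 2 × 7.29×10⁻⁵ × sin 61° = 1.28×10⁻⁴ s⁻¹
Pressure gradient: |∂P/∂n| = 200 Pa / 238000 m = 8.40×10⁻⁴ Pa/m
Geostrophic speed: V_g = |∂P/∂n|/(fρ) = 8.40×10⁻⁴/(1.28×10⁻⁴ × 1.04) = 6.34 m/s
Around a high, pressure-gradient force acts outward with centrifugal, so Coriolis balances both:
fV = (1/ρ)|∂P/∂n| + V²/R  →  V² − fR·V + fR·V_g = 0
With fR = 1.28×10⁻⁴ × 693×10³ m = 88.4 m/s:
V = [fR − √((fR)² − 4 fR V_g)]/2 = [88.4 − √(88.4² − 4×88.4×6.34)]/2 = 6.87 m/s
Supergeostrophic (V > V_g = 6.34 m/s), as expected around a high.

6.87 m s⁻¹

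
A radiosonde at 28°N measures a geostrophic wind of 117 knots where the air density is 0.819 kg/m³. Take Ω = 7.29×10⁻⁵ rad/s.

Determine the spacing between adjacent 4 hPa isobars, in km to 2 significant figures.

120 km

Coriolis parameter at 28°N:
f = 2Ω sin φ = 2 × 7.29×10⁻⁵ × sin 28° = 6.84×10⁻⁵ s⁻¹
Wind speed in SI: 117 knots = 60.2 m/s
Geostrophic balance rearranged: |∂P/∂n| = f ρ V_g
|∂P/∂n| = 6.84×10⁻⁵ × 0.819 × 60.2 = 3.37×10⁻³ Pa/m
Isobar spacing: Δn = ΔP/|∂P/∂n| = 400 Pa / 3.37×10⁻³ Pa/m = 118546 m ≈ 120 km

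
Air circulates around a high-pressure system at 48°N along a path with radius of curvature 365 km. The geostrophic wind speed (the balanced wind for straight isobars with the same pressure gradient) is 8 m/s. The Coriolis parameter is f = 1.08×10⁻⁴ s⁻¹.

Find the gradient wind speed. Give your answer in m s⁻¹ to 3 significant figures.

11.2 m s⁻¹

Around a high, pressure-gradient force acts outward with centrifugal, so Coriolis balances both:
fV = (1/ρ)|∂P/∂n| + V²/R  →  V² − fR·V + fR·V_g = 0
With fR = 1.08×10⁻⁴ × 365×10³ m = 39.4 m/s:
V = [fR − √((fR)² − 4 fR V_g)]/2 = [39.4 − √(39.4² − 4×39.4×8)]/2 = 11.2 m/s
Supergeostrophic (V > V_g = 8 m/s), as expected around a high.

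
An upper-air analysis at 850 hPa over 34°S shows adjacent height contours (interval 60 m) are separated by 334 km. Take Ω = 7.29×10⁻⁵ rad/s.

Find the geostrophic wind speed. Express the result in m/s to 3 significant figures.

21.6 m/s

Coriolis parameter at 34°S:
f = 2Ω sin φ = 2 × 7.29×10⁻⁵ × sin 34° = 8.15×10⁻⁵ s⁻¹
Height gradient: |∂Z/∂n| = 60 m / 334000 m = 1.80×10⁻⁴
On a pressure surface, geostrophic balance gives V_g = (g/f)|∂Z/∂n|:
V_g = 9.81 × 1.80×10⁻⁴ / 8.15×10⁻⁵ = 21.6 m/s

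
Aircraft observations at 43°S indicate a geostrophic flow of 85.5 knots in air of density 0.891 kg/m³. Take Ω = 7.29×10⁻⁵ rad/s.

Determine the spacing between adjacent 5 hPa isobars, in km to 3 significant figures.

Coriolis parameter at 43°S:
f = 2Ω sin φ = 2 × 7.29×10⁻⁵ × sin 43° = 9.94×10⁻⁵ s⁻¹
Wind speed in SI: 85.5 knots = 44.0 m/s
Geostrophic balance rearranged: |∂P/∂n| = f ρ V_g
|∂P/∂n| = 9.94×10⁻⁵ × 0.891 × 44.0 = 3.90×10⁻³ Pa/m
Isobar spacing: Δn = ΔP/|∂P/∂n| = 500 Pa / 3.90×10⁻³ Pa/m = 128306 m ≈ 128 km

128 km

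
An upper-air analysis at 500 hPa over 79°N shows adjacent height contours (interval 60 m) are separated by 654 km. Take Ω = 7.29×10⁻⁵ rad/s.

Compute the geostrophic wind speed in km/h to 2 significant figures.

23 km/h

Coriolis parameter at 79°N:
f = 2Ω sin φ = 2 × 7.29×10⁻⁵ × sin 79° = 1.43×10⁻⁴ s⁻¹
Height gradient: |∂Z/∂n| = 60 m / 654000 m = 9.17×10⁻⁵
On a pressure surface, geostrophic balance gives V_g = (g/f)|∂Z/∂n|:
V_g = 9.81 × 9.17×10⁻⁵ / 1.43×10⁻⁴ = 6.29 m/s
Converting: 6.29 m/s × 3.6 = 23 km/h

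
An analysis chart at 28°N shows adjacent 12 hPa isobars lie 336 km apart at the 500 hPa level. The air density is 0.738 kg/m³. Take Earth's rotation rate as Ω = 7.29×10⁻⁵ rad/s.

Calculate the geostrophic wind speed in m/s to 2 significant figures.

Coriolis parameter at 28°N:
f = 2Ω sin φ = 2 × 7.29×10⁻⁵ × sin 28° = 6.84×10⁻⁵ s⁻¹
Pressure gradient: |∂P/∂n| = 1200 Pa / 336000 m = 3.57×10⁻³ Pa/m
Geostrophic balance (pressure-gradient force = Coriolis force):
V_g = (1/(fρ)) |∂P/∂n| = 3.57×10⁻³ / (6.84×10⁻⁵ × 0.738) = 70.7 m/s

71 m/s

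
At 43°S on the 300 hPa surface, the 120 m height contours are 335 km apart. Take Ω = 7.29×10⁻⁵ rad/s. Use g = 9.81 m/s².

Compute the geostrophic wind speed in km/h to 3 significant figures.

Coriolis parameter at 43°S:
f = 2Ω sin φ = 2 × 7.29×10⁻⁵ × sin 43° = 9.94×10⁻⁵ s⁻¹
Height gradient: |∂Z/∂n| = 120 m / 335000 m = 3.58×10⁻⁴
On a pressure surface, geostrophic balance gives V_g = (g/f)|∂Z/∂n|:
V_g = 9.81 × 3.58×10⁻⁴ / 9.94×10⁻⁵ = 35.3 m/s
Converting: 35.3 m/s × 3.6 = 127 km/h

127 km/h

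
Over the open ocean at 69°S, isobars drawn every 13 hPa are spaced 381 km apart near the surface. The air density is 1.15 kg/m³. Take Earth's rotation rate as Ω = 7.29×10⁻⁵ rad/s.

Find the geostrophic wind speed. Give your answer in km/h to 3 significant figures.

78.5 km/h

Coriolis parameter at 69°S:
f = 2Ω sin φ = 2 × 7.29×10⁻⁵ × sin 69° = 1.36×10⁻⁴ s⁻¹
Pressure gradient: |∂P/∂n| = 1300 Pa / 381000 m = 3.41×10⁻³ Pa/m
Geostrophic balance (pressure-gradient force = Coriolis force):
V_g = (1/(fρ)) |∂P/∂n| = 3.41×10⁻³ / (1.36×10⁻⁴ × 1.15) = 21.8 m/s
Converting: 21.8 m/s × 3.6 = 78.5 km/h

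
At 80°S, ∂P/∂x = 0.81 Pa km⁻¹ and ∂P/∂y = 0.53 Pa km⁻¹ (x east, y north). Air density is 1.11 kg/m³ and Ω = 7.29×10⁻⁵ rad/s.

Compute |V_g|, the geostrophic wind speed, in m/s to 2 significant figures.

6.1 m/s

Coriolis parameter at 80°S:
f = 2Ω sin φ = 2 × 7.29×10⁻⁵ × sin 80° = 1.44×10⁻⁴ s⁻¹
In the Southern Hemisphere f is negative: f = −1.44×10⁻⁴ s⁻¹.
Component geostrophic relations (x east, y north):
u_g = −(1/(fρ)) ∂P/∂y,  v_g = (1/(fρ)) ∂P/∂x
u_g = −(0.53×10⁻³)/(−1.44×10⁻⁴ × 1.11) = 3.33 m/s;  v_g = (0.81×10⁻³)/(−1.44×10⁻⁴ × 1.11) = −5.08 m/s
|V_g| = √(u_g² + v_g²) = 6.07 m/s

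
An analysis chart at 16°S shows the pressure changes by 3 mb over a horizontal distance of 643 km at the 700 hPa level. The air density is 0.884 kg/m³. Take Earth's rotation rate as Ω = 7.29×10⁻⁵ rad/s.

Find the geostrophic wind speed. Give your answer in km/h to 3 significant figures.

Coriolis parameter at 16°S:
f = 2Ω sin φ = 2 × 7.29×10⁻⁵ × sin 16° = 4.02×10⁻⁵ s⁻¹
Pressure gradient: |∂P/∂n| = 300 Pa / 643000 m = 4.67×10⁻⁴ Pa/m
Geostrophic balance (pressure-gradient force = Coriolis force):
V_g = (1/(fρ)) |∂P/∂n| = 4.67×10⁻⁴ / (4.02×10⁻⁵ × 0.884) = 13.1 m/s
Converting: 13.1 m/s × 3.6 = 47.3 km/h

47.3 km/h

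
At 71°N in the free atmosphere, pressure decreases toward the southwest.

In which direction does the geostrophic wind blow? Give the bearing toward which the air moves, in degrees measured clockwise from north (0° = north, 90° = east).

315°

The pressure-gradient force points toward the southwest (bearing 225°).
Geostrophic balance: in the Northern Hemisphere the Coriolis force deflects motion to the right, so the geostrophic wind blows 90° to the right of the pressure-gradient force (low pressure on the left).
Rotating 225° by 90° clockwise gives 315° — the wind blows toward the northwest.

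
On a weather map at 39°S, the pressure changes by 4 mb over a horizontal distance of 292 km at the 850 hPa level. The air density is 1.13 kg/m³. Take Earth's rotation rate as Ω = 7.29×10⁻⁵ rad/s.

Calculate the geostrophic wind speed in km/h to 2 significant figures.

Coriolis parameter at 39°S:
f = 2Ω sin φ = 2 × 7.29×10⁻⁵ × sin 39° = 9.18×10⁻⁵ s⁻¹
Pressure gradient: |∂P/∂n| = 400 Pa / 292000 m = 1.37×10⁻³ Pa/m
Geostrophic balance (pressure-gradient force = Coriolis force):
V_g = (1/(fρ)) |∂P/∂n| = 1.37×10⁻³ / (9.18×10⁻⁵ × 1.13) = 13.2 m/s
Converting: 13.2 m/s × 3.6 = 48 km/h

48 km/h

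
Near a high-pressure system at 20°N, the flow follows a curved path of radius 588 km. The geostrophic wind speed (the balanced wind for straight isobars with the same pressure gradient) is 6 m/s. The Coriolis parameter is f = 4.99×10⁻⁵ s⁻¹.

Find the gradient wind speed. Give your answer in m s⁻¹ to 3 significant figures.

8.41 m s⁻¹

Around a high, pressure-gradient force acts outward with centrifugal, so Coriolis balances both:
fV = (1/ρ)|∂P/∂n| + V²/R  →  V² − fR·V + fR·V_g = 0
With fR = 4.99×10⁻⁵ × 588×10³ m = 29.3 m/s:
V = [fR − √((fR)² − 4 fR V_g)]/2 = [29.3 − √(29.3² − 4×29.3×6)]/2 = 8.41 m/s
Supergeostrophic (V > V_g = 6 m/s), as expected around a high.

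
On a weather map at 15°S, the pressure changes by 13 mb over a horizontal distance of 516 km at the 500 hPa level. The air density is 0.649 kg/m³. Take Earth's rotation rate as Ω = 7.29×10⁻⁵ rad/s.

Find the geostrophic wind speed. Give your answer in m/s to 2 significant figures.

100 m/s

Coriolis parameter at 15°S:
f = 2Ω sin φ = 2 × 7.29×10⁻⁵ × sin 15° = 3.77×10⁻⁵ s⁻¹
Pressure gradient: |∂P/∂n| = 1300 Pa / 516000 m = 2.52×10⁻³ Pa/m
Geostrophic balance (pressure-gradient force = Coriolis force):
V_g = (1/(fρ)) |∂P/∂n| = 2.52×10⁻³ / (3.77×10⁻⁵ × 0.649) = 103 m/s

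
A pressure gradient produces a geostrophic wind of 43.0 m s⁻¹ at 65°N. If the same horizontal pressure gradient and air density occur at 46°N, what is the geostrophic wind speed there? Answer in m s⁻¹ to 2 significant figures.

54 m s⁻¹

With the same pressure gradient and density, V_g ∝ 1/f ∝ 1/sin φ.
V₂ = V₁ · sin φ₁ / sin φ₂ = 43.0 × sin 65° / sin 46°
V₂ = 43.0 × 0.9063/0.7193 = 54 m s⁻¹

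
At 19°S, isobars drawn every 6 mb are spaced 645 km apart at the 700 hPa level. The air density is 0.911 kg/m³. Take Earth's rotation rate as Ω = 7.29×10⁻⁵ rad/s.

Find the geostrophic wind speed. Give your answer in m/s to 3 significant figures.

Coriolis parameter at 19°S:
f = 2Ω sin φ = 2 × 7.29×10⁻⁵ × sin 19° = 4.75×10⁻⁵ s⁻¹
Pressure gradient: |∂P/∂n| = 600 Pa / 645000 m = 9.30×10⁻⁴ Pa/m
Geostrophic balance (pressure-gradient force = Coriolis force):
V_g = (1/(fρ)) |∂P/∂n| = 9.30×10⁻⁴ / (4.75×10⁻⁵ × 0.911) = 21.5 m/s

21.5 m/s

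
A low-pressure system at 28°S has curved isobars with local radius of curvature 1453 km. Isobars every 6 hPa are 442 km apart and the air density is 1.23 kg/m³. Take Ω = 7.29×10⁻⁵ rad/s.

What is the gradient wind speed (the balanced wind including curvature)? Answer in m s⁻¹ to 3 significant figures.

Coriolis parameter at 28°S:
f = 2Ω sin φ = 2 × 7.29×10⁻⁵ × sin 28° = 6.84×10⁻⁵ s⁻¹
Pressure gradient: |∂P/∂n| = 600 Pa / 442000 m = 1.36×10⁻³ Pa/m
Geostrophic speed: V_g = |∂P/∂n|/(fρ) = 1.36×10⁻³/(6.84×10⁻⁵ × 1.23) = 16.1 m/s
Around a low, centrifugal force acts outward with Coriolis, so pressure-gradient force balances both:
(1/ρ)|∂P/∂n| = fV + V²/R  →  V² + fR·V − fR·V_g = 0
With fR = 6.84×10⁻⁵ × 1453×10³ m = 99.5 m/s:
V = [−fR + √((fR)² + 4 fR V_g)]/2 = [−99.5 + √(99.5² + 4×99.5×16.1)]/2 = 14.1 m/s
Subgeostrophic (V < V_g = 16.1 m/s), as expected around a low.

14.1 m s⁻¹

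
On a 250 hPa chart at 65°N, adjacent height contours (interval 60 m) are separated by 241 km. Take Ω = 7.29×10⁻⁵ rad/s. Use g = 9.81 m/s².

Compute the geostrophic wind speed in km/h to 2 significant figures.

67 km/h

Coriolis parameter at 65°N:
f = 2Ω sin φ = 2 × 7.29×10⁻⁵ × sin 65° = 1.32×10⁻⁴ s⁻¹
Height gradient: |∂Z/∂n| = 60 m / 241000 m = 2.49×10⁻⁴
On a pressure surface, geostrophic balance gives V_g = (g/f)|∂Z/∂n|:
V_g = 9.81 × 2.49×10⁻⁴ / 1.32×10⁻⁴ = 18.5 m/s
Converting: 18.5 m/s × 3.6 = 67 km/h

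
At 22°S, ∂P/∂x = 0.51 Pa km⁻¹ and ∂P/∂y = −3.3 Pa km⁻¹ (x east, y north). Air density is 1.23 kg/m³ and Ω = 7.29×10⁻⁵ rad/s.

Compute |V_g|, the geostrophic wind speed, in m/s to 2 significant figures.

Coriolis parameter at 22°S:
f = 2Ω sin φ = 2 × 7.29×10⁻⁵ × sin 22° = 5.46×10⁻⁵ s⁻¹
In the Southern Hemisphere f is negative: f = −5.46×10⁻⁵ s⁻¹.
Component geostrophic relations (x east, y north):
u_g = −(1/(fρ)) ∂P/∂y,  v_g = (1/(fρ)) ∂P/∂x
u_g = −(−3.3×10⁻³)/(−5.46×10⁻⁵ × 1.23) = −49.1 m/s;  v_g = (0.51×10⁻³)/(−5.46×10⁻⁵ × 1.23) = −7.59 m/s
|V_g| = √(u_g² + v_g²) = 49.7 m/s

50 m/s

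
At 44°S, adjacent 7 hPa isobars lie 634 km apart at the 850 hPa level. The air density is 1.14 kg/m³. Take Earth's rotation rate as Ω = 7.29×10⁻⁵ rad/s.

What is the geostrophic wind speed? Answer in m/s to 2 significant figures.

9.6 m/s

Coriolis parameter at 44°S:
f = 2Ω sin φ = 2 × 7.29×10⁻⁵ × sin 44° = 1.01×10⁻⁴ s⁻¹
Pressure gradient: |∂P/∂n| = 700 Pa / 634000 m = 1.10×10⁻³ Pa/m
Geostrophic balance (pressure-gradient force = Coriolis force):
V_g = (1/(fρ)) |∂P/∂n| = 1.10×10⁻³ / (1.01×10⁻⁴ × 1.14) = 9.56 m/s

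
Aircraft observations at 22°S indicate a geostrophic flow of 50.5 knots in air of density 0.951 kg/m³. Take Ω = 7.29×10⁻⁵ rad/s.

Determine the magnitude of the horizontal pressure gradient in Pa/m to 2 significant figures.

Coriolis parameter at 22°S:
f = 2Ω sin φ = 2 × 7.29×10⁻⁵ × sin 22° = 5.46×10⁻⁵ s⁻¹
Wind speed in SI: 50.5 knots = 26.0 m/s
Geostrophic balance rearranged: |∂P/∂n| = f ρ V_g
|∂P/∂n| = 5.46×10⁻⁵ × 0.951 × 26.0 = 1.35×10⁻³ Pa/m

1.3×10⁻³ Pa/m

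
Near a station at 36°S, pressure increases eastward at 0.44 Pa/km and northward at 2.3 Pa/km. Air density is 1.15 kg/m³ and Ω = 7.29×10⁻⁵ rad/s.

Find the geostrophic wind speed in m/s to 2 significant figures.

Coriolis parameter at 36°S:
f = 2Ω sin φ = 2 × 7.29×10⁻⁵ × sin 36° = 8.57×10⁻⁵ s⁻¹
In the Southern Hemisphere f is negative: f = −8.57×10⁻⁵ s⁻¹.
Component geostrophic relations (x east, y north):
u_g = −(1/(fρ)) ∂P/∂y,  v_g = (1/(fρ)) ∂P/∂x
u_g = −(2.3×10⁻³)/(−8.57×10⁻⁵ × 1.15) = 23.3 m/s;  v_g = (0.44×10⁻³)/(−8.57×10⁻⁵ × 1.15) = −4.46 m/s
|V_g| = √(u_g² + v_g²) = 23.8 m/s

24 m/s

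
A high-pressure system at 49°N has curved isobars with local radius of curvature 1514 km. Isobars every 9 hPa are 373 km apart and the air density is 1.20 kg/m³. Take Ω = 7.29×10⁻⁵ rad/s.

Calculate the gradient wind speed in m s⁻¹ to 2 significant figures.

Coriolis parameter at 49°N:
f = 2Ω sin φ = 2 × 7.29×10⁻⁵ × sin 49° = 1.10×10⁻⁴ s⁻¹
Pressure gradient: |∂P/∂n| = 900 Pa / 373000 m = 2.41×10⁻³ Pa/m
Geostrophic speed: V_g = |∂P/∂n|/(fρ) = 2.41×10⁻³/(1.10×10⁻⁴ × 1.20) = 18.3 m/s
Around a high, pressure-gradient force acts outward with centrifugal, so Coriolis balances both:
fV = (1/ρ)|∂P/∂n| + V²/R  →  V² − fR·V + fR·V_g = 0
With fR = 1.10×10⁻⁴ × 1514×10³ m = 167 m/s:
V = [fR − √((fR)² − 4 fR V_g)]/2 = [167 − √(167² − 4×167×18.3)]/2 = 20.9 m/s
Supergeostrophic (V > V_g = 18.3 m/s), as expected around a high.

21 m s⁻¹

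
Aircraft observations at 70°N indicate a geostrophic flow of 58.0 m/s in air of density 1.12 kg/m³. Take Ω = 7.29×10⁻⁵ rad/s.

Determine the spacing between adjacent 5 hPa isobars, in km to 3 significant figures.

Coriolis parameter at 70°N:
f = 2Ω sin φ = 2 × 7.29×10⁻⁵ × sin 70° = 1.37×10⁻⁴ s⁻¹
Geostrophic balance rearranged: |∂P/∂n| = f ρ V_g
|∂P/∂n| = 1.37×10⁻⁴ × 1.12 × 58.0 = 8.90×10⁻³ Pa/m
Isobar spacing: Δn = ΔP/|∂P/∂n| = 500 Pa / 8.90×10⁻³ Pa/m = 56180 m ≈ 56.2 km

56.2 km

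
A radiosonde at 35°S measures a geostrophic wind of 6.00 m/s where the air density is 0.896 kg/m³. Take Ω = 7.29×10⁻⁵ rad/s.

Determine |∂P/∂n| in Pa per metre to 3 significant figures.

4.50×10⁻⁴ Pa/m

Coriolis parameter at 35°S:
f = 2Ω sin φ = 2 × 7.29×10⁻⁵ × sin 35° = 8.36×10⁻⁵ s⁻¹
Geostrophic balance rearranged: |∂P/∂n| = f ρ V_g
|∂P/∂n| = 8.36×10⁻⁵ × 0.896 × 6.00 = 4.50×10⁻⁴ Pa/m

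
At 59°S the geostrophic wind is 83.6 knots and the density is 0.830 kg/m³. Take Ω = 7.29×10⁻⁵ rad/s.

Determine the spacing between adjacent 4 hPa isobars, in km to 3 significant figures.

Coriolis parameter at 59°S:
f = 2Ω sin φ = 2 × 7.29×10⁻⁵ × sin 59° = 1.25×10⁻⁴ s⁻¹
Wind speed in SI: 83.6 knots = 43.0 m/s
Geostrophic balance rearranged: |∂P/∂n| = f ρ V_g
|∂P/∂n| = 1.25×10⁻⁴ × 0.830 × 43.0 = 4.46×10⁻³ Pa/m
Isobar spacing: Δn = ΔP/|∂P/∂n| = 400 Pa / 4.46×10⁻³ Pa/m = 89663 m ≈ 89.7 km

89.7 km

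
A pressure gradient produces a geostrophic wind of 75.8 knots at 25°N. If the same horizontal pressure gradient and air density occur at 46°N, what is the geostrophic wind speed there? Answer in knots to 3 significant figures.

With the same pressure gradient and density, V_g ∝ 1/f ∝ 1/sin φ.
V₂ = V₁ · sin φ₁ / sin φ₂ = 75.8 × sin 25° / sin 46°
V₂ = 75.8 × 0.4226/0.7193 = 44.5 knots

44.5 knots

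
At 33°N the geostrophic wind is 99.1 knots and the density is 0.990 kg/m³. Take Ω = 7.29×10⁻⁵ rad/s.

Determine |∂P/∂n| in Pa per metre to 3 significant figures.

Coriolis parameter at 33°N:
f = 2Ω sin φ = 2 × 7.29×10⁻⁵ × sin 33° = 7.94×10⁻⁵ s⁻¹
Wind speed in SI: 99.1 knots = 51.0 m/s
Geostrophic balance rearranged: |∂P/∂n| = f ρ V_g
|∂P/∂n| = 7.94×10⁻⁵ × 0.990 × 51.0 = 4.01×10⁻³ Pa/m

4.01×10⁻³ Pa/m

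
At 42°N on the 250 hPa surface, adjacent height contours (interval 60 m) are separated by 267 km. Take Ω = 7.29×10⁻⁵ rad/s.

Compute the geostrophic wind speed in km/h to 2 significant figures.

Coriolis parameter at 42°N:
f = 2Ω sin φ = 2 × 7.29×10⁻⁵ × sin 42° = 9.76×10⁻⁵ s⁻¹
Height gradient: |∂Z/∂n| = 60 m / 267000 m = 2.25×10⁻⁴
On a pressure surface, geostrophic balance gives V_g = (g/f)|∂Z/∂n|:
V_g = 9.81 × 2.25×10⁻⁴ / 9.76×10⁻⁵ = 22.6 m/s
Converting: 22.6 m/s × 3.6 = 81 km/h

81 km/h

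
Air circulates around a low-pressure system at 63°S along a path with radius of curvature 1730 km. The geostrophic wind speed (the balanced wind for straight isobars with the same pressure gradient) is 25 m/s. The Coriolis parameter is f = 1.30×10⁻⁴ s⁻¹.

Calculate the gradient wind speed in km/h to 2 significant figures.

82 km/h

Around a low, centrifugal force acts outward with Coriolis, so pressure-gradient force balances both:
(1/ρ)|∂P/∂n| = fV + V²/R  →  V² + fR·V − fR·V_g = 0
With fR = 1.30×10⁻⁴ × 1730×10³ m = 225 m/s:
V = [−fR + √((fR)² + 4 fR V_g)]/2 = [−225 + √(225² + 4×225×25)]/2 = 22.7 m/s
Subgeostrophic (V < V_g = 25 m/s), as expected around a low.
Converting: 22.7 m/s × 3.6 = 82 km/h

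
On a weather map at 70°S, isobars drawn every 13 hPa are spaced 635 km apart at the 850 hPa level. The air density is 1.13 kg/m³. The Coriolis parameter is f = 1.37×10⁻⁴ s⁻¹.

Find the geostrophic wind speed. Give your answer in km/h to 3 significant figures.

47.6 km/h

Pressure gradient: |∂P/∂n| = 1300 Pa / 635000 m = 2.05×10⁻³ Pa/m
Geostrophic balance (pressure-gradient force = Coriolis force):
V_g = (1/(fρ)) |∂P/∂n| = 2.05×10⁻³ / (1.37×10⁻⁴ × 1.13) = 13.2 m/s
Converting: 13.2 m/s × 3.6 = 47.6 km/h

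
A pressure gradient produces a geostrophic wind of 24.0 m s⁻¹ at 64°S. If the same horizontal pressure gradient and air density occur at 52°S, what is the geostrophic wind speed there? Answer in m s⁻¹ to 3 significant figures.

27.4 m s⁻¹

With the same pressure gradient and density, V_g ∝ 1/f ∝ 1/sin φ.
V₂ = V₁ · sin φ₁ / sin φ₂ = 24.0 × sin 64° / sin 52°
V₂ = 24.0 × 0.8988/0.7880 = 27.4 m s⁻¹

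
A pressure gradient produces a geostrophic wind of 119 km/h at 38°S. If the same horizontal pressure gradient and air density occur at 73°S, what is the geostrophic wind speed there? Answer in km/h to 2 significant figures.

With the same pressure gradient and density, V_g ∝ 1/f ∝ 1/sin φ.
V₂ = V₁ · sin φ₁ / sin φ₂ = 119 × sin 38° / sin 73°
V₂ = 119 × 0.6157/0.9563 = 77 km/h

77 km/h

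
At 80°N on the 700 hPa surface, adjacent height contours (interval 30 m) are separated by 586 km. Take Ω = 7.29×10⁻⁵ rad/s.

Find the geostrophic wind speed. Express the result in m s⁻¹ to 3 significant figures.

3.50 m s⁻¹

Coriolis parameter at 80°N:
f = 2Ω sin φ = 2 × 7.29×10⁻⁵ × sin 80° = 1.44×10⁻⁴ s⁻¹
Height gradient: |∂Z/∂n| = 30 m / 586000 m = 5.12×10⁻⁵
On a pressure surface, geostrophic balance gives V_g = (g/f)|∂Z/∂n|:
V_g = 9.81 × 5.12×10⁻⁵ / 1.44×10⁻⁴ = 3.50 m/s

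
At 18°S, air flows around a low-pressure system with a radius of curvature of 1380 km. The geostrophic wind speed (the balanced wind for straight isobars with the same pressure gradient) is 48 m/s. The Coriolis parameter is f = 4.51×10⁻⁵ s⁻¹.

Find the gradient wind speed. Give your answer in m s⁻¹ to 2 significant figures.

Around a low, centrifugal force acts outward with Coriolis, so pressure-gradient force balances both:
(1/ρ)|∂P/∂n| = fV + V²/R  →  V² + fR·V − fR·V_g = 0
With fR = 4.51×10⁻⁵ × 1380×10³ m = 62.2 m/s:
V = [−fR + √((fR)² + 4 fR V_g)]/2 = [−62.2 + √(62.2² + 4×62.2×48)]/2 = 31.8 m/s
Subgeostrophic (V < V_g = 48 m/s), as expected around a low.

32 m s⁻¹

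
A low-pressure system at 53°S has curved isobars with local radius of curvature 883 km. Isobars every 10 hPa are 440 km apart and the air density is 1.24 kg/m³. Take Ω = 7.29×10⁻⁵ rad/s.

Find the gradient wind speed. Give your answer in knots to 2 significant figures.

Coriolis parameter at 53°S:
f = 2Ω sin φ = 2 × 7.29×10⁻⁵ × sin 53° = 1.16×10⁻⁴ s⁻¹
Pressure gradient: |∂P/∂n| = 1000 Pa / 440000 m = 2.27×10⁻³ Pa/m
Geostrophic speed: V_g = |∂P/∂n|/(fρ) = 2.27×10⁻³/(1.16×10⁻⁴ × 1.24) = 15.7 m/s
Around a low, centrifugal force acts outward with Coriolis, so pressure-gradient force balances both:
(1/ρ)|∂P/∂n| = fV + V²/R  →  V² + fR·V − fR·V_g = 0
With fR = 1.16×10⁻⁴ × 883×10³ m = 103 m/s:
V = [−fR + √((fR)² + 4 fR V_g)]/2 = [−103 + √(103² + 4×103×15.7)]/2 = 13.9 m/s
Subgeostrophic (V < V_g = 15.7 m/s), as expected around a low.
Converting: 13.9 m/s × 1.944 = 27 knots

27 knots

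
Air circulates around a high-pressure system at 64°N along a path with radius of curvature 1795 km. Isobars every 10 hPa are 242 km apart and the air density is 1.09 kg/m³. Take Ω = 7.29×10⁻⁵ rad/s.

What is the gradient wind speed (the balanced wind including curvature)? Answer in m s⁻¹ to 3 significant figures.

Coriolis parameter at 64°N:
f = 2Ω sin φ = 2 × 7.29×10⁻⁵ × sin 64° = 1.31×10⁻⁴ s⁻¹
Pressure gradient: |∂P/∂n| = 1000 Pa / 242000 m = 4.13×10⁻³ Pa/m
Geostrophic speed: V_g = |∂P/∂n|/(fρ) = 4.13×10⁻³/(1.31×10⁻⁴ × 1.09) = 28.9 m/s
Around a high, pressure-gradient force acts outward with centrifugal, so Coriolis balances both:
fV = (1/ρ)|∂P/∂n| + V²/R  →  V² − fR·V + fR·V_g = 0
With fR = 1.31×10⁻⁴ × 1795×10³ m = 235 m/s:
V = [fR − √((fR)² − 4 fR V_g)]/2 = [235 − √(235² − 4×235×28.9)]/2 = 33.8 m/s
Supergeostrophic (V > V_g = 28.9 m/s), as expected around a high.

33.8 m s⁻¹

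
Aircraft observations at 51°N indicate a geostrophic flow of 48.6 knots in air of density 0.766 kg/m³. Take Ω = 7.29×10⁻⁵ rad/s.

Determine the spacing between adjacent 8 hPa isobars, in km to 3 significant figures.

369 km

Coriolis parameter at 51°N:
f = 2Ω sin φ = 2 × 7.29×10⁻⁵ × sin 51° = 1.13×10⁻⁴ s⁻¹
Wind speed in SI: 48.6 knots = 25.0 m/s
Geostrophic balance rearranged: |∂P/∂n| = f ρ V_g
|∂P/∂n| = 1.13×10⁻⁴ × 0.766 × 25.0 = 2.17×10⁻³ Pa/m
Isobar spacing: Δn = ΔP/|∂P/∂n| = 800 Pa / 2.17×10⁻³ Pa/m = 368661 m ≈ 369 km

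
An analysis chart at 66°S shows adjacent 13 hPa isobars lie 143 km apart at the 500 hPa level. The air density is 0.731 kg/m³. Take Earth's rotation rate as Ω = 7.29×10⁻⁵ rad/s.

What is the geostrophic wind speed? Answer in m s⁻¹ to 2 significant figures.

Coriolis parameter at 66°S:
f = 2Ω sin φ = 2 × 7.29×10⁻⁵ × sin 66° = 1.33×10⁻⁴ s⁻¹
Pressure gradient: |∂P/∂n| = 1300 Pa / 143000 m = 9.09×10⁻³ Pa/m
Geostrophic balance (pressure-gradient force = Coriolis force):
V_g = (1/(fρ)) |∂P/∂n| = 9.09×10⁻³ / (1.33×10⁻⁴ × 0.731) = 93.4 m/s

93 m s⁻¹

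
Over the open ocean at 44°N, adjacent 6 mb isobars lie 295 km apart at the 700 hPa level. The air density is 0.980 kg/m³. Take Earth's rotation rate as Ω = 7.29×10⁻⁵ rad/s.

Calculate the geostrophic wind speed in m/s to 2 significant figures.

20 m/s

Coriolis parameter at 44°N:
f = 2Ω sin φ = 2 × 7.29×10⁻⁵ × sin 44° = 1.01×10⁻⁴ s⁻¹
Pressure gradient: |∂P/∂n| = 600 Pa / 295000 m = 2.03×10⁻³ Pa/m
Geostrophic balance (pressure-gradient force = Coriolis force):
V_g = (1/(fρ)) |∂P/∂n| = 2.03×10⁻³ / (1.01×10⁻⁴ × 0.980) = 20.5 m/s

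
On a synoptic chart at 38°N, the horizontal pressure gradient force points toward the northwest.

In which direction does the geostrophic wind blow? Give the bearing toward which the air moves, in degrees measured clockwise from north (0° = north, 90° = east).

045°

The pressure-gradient force points toward the northwest (bearing 315°).
Geostrophic balance: in the Northern Hemisphere the Coriolis force deflects motion to the right, so the geostrophic wind blows 90° to the right of the pressure-gradient force (low pressure on the left).
Rotating 315° by 90° clockwise gives 045° — the wind blows toward the northeast.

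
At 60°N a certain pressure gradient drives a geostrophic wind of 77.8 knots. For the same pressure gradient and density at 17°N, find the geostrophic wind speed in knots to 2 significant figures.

230 knots

With the same pressure gradient and density, V_g ∝ 1/f ∝ 1/sin φ.
V₂ = V₁ · sin φ₁ / sin φ₂ = 77.8 × sin 60° / sin 17°
V₂ = 77.8 × 0.8660/0.2924 = 230 knots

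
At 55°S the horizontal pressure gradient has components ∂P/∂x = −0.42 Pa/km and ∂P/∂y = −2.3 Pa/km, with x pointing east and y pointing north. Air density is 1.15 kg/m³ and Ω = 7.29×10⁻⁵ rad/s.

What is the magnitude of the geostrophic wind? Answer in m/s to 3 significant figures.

17.0 m/s

Coriolis parameter at 55°S:
f = 2Ω sin φ = 2 × 7.29×10⁻⁵ × sin 55° = 1.19×10⁻⁴ s⁻¹
In the Southern Hemisphere f is negative: f = −1.19×10⁻⁴ s⁻¹.
Component geostrophic relations (x east, y north):
u_g = −(1/(fρ)) ∂P/∂y,  v_g = (1/(fρ)) ∂P/∂x
u_g = −(−2.3×10⁻³)/(−1.19×10⁻⁴ × 1.15) = −16.7 m/s;  v_g = (−0.42×10⁻³)/(−1.19×10⁻⁴ × 1.15) = 3.06 m/s
|V_g| = √(u_g² + v_g²) = 17.0 m/s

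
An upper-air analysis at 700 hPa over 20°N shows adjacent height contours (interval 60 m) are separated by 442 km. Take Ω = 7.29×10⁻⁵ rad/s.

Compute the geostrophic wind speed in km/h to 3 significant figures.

96.1 km/h

Coriolis parameter at 20°N:
f = 2Ω sin φ = 2 × 7.29×10⁻⁵ × sin 20° = 4.99×10⁻⁵ s⁻¹
Height gradient: |∂Z/∂n| = 60 m / 442000 m = 1.36×10⁻⁴
On a pressure surface, geostrophic balance gives V_g = (g/f)|∂Z/∂n|:
V_g = 9.81 × 1.36×10⁻⁴ / 4.99×10⁻⁵ = 26.7 m/s
Converting: 26.7 m/s × 3.6 = 96.1 km/h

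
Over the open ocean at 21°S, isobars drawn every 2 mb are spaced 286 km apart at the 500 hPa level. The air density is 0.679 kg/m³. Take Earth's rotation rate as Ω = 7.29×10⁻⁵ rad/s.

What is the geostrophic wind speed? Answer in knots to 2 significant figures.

38 knots

Coriolis parameter at 21°S:
f = 2Ω sin φ = 2 × 7.29×10⁻⁵ × sin 21° = 5.23×10⁻⁵ s⁻¹
Pressure gradient: |∂P/∂n| = 200 Pa / 286000 m = 6.99×10⁻⁴ Pa/m
Geostrophic balance (pressure-gradient force = Coriolis force):
V_g = (1/(fρ)) |∂P/∂n| = 6.99×10⁻⁴ / (5.23×10⁻⁵ × 0.679) = 19.7 m/s
Converting: 19.7 m/s × 1.944 = 38 knots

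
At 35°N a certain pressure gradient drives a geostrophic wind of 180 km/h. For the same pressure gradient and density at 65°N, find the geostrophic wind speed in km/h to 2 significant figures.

With the same pressure gradient and density, V_g ∝ 1/f ∝ 1/sin φ.
V₂ = V₁ · sin φ₁ / sin φ₂ = 180 × sin 35° / sin 65°
V₂ = 180 × 0.5736/0.9063 = 110 km/h

110 km/h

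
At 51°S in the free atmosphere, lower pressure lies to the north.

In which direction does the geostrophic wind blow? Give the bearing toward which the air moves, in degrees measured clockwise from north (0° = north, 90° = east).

270°

The pressure-gradient force points toward the north (bearing 000°).
Geostrophic balance: in the Southern Hemisphere the Coriolis force deflects motion to the left, so the geostrophic wind blows 90° to the left of the pressure-gradient force (low pressure on the right).
Rotating 000° by 90° counterclockwise gives 270° — the wind blows toward the west.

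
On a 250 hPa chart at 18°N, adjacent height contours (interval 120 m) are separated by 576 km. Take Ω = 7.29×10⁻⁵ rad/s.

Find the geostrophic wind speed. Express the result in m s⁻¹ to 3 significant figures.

Coriolis parameter at 18°N:
f = 2Ω sin φ = 2 × 7.29×10⁻⁵ × sin 18° = 4.51×10⁻⁵ s⁻¹
Height gradient: |∂Z/∂n| = 120 m / 576000 m = 2.08×10⁻⁴
On a pressure surface, geostrophic balance gives V_g = (g/f)|∂Z/∂n|:
V_g = 9.81 × 2.08×10⁻⁴ / 4.51×10⁻⁵ = 45.4 m/s

45.4 m s⁻¹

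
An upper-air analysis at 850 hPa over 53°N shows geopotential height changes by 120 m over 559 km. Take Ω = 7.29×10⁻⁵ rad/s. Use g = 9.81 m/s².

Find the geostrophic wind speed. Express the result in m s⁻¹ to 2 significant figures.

18 m s⁻¹

Coriolis parameter at 53°N:
f = 2Ω sin φ = 2 × 7.29×10⁻⁵ × sin 53° = 1.16×10⁻⁴ s⁻¹
Height gradient: |∂Z/∂n| = 120 m / 559000 m = 2.15×10⁻⁴
On a pressure surface, geostrophic balance gives V_g = (g/f)|∂Z/∂n|:
V_g = 9.81 × 2.15×10⁻⁴ / 1.16×10⁻⁴ = 18.1 m/s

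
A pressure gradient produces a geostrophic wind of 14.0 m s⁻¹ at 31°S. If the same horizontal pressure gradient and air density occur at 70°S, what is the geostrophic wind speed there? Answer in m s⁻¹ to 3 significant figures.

With the same pressure gradient and density, V_g ∝ 1/f ∝ 1/sin φ.
V₂ = V₁ · sin φ₁ / sin φ₂ = 14.0 × sin 31° / sin 70°
V₂ = 14.0 × 0.5150/0.9397 = 7.67 m s⁻¹

7.67 m s⁻¹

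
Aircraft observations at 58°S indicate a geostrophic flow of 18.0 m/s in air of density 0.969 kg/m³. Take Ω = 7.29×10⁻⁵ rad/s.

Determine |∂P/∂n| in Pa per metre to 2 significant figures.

2.2×10⁻³ Pa/m

Coriolis parameter at 58°S:
f = 2Ω sin φ = 2 × 7.29×10⁻⁵ × sin 58° = 1.24×10⁻⁴ s⁻¹
Geostrophic balance rearranged: |∂P/∂n| = f ρ V_g
|∂P/∂n| = 1.24×10⁻⁴ × 0.969 × 18.0 = 2.16×10⁻³ Pa/m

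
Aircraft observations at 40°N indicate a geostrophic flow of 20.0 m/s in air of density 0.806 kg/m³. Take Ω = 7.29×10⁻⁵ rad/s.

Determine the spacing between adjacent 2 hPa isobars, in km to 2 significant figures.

130 km

Coriolis parameter at 40°N:
f = 2Ω sin φ = 2 × 7.29×10⁻⁵ × sin 40° = 9.37×10⁻⁵ s⁻¹
Geostrophic balance rearranged: |∂P/∂n| = f ρ V_g
|∂P/∂n| = 9.37×10⁻⁵ × 0.806 × 20.0 = 1.51×10⁻³ Pa/m
Isobar spacing: Δn = ΔP/|∂P/∂n| = 200 Pa / 1.51×10⁻³ Pa/m = 132385 m ≈ 130 km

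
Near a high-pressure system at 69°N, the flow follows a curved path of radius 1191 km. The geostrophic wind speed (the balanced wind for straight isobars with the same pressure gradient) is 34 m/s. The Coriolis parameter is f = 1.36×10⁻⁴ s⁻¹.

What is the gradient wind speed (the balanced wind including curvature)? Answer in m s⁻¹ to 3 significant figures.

48.6 m s⁻¹

Around a high, pressure-gradient force acts outward with centrifugal, so Coriolis balances both:
fV = (1/ρ)|∂P/∂n| + V²/R  →  V² − fR·V + fR·V_g = 0
With fR = 1.36×10⁻⁴ × 1191×10³ m = 162 m/s:
V = [fR − √((fR)² − 4 fR V_g)]/2 = [162 − √(162² − 4×162×34)]/2 = 48.6 m/s
Supergeostrophic (V > V_g = 34 m/s), as expected around a high.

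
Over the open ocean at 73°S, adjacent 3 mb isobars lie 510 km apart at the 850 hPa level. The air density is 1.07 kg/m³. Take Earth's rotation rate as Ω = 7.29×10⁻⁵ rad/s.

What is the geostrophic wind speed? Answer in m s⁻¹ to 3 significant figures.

Coriolis parameter at 73°S:
f = 2Ω sin φ = 2 × 7.29×10⁻⁵ × sin 73° = 1.39×10⁻⁴ s⁻¹
Pressure gradient: |∂P/∂n| = 300 Pa / 510000 m = 5.88×10⁻⁴ Pa/m
Geostrophic balance (pressure-gradient force = Coriolis force):
V_g = (1/(fρ)) |∂P/∂n| = 5.88×10⁻⁴ / (1.39×10⁻⁴ × 1.07) = 3.94 m/s

3.94 m s⁻¹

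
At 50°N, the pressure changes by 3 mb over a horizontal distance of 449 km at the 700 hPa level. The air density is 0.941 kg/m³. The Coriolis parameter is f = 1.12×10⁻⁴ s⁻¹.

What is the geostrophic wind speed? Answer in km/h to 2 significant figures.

Pressure gradient: |∂P/∂n| = 300 Pa / 449000 m = 6.68×10⁻⁴ Pa/m
Geostrophic balance (pressure-gradient force = Coriolis force):
V_g = (1/(fρ)) |∂P/∂n| = 6.68×10⁻⁴ / (1.12×10⁻⁴ × 0.941) = 6.34 m/s
Converting: 6.34 m/s × 3.6 = 23 km/h

23 km/h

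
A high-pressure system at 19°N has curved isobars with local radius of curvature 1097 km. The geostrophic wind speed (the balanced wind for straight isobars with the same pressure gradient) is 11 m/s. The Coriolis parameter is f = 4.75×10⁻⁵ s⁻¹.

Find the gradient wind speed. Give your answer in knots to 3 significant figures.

Around a high, pressure-gradient force acts outward with centrifugal, so Coriolis balances both:
fV = (1/ρ)|∂P/∂n| + V²/R  →  V² − fR·V + fR·V_g = 0
With fR = 4.75×10⁻⁵ × 1097×10³ m = 52.1 m/s:
V = [fR − √((fR)² − 4 fR V_g)]/2 = [52.1 − √(52.1² − 4×52.1×11)]/2 = 15.8 m/s
Supergeostrophic (V > V_g = 11 m/s), as expected around a high.
Converting: 15.8 m/s × 1.944 = 30.7 knots

30.7 knots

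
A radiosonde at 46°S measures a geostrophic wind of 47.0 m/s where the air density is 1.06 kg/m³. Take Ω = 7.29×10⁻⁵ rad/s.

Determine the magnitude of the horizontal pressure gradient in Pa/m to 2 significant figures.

5.2×10⁻³ Pa/m

Coriolis parameter at 46°S:
f = 2Ω sin φ = 2 × 7.29×10⁻⁵ × sin 46° = 1.05×10⁻⁴ s⁻¹
Geostrophic balance rearranged: |∂P/∂n| = f ρ V_g
|∂P/∂n| = 1.05×10⁻⁴ × 1.06 × 47.0 = 5.23×10⁻³ Pa/m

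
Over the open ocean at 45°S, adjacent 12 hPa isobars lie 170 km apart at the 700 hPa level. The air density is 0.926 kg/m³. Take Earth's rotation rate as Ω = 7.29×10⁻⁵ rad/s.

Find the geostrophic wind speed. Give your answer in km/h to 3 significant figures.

Coriolis parameter at 45°S:
f = 2Ω sin φ = 2 × 7.29×10⁻⁵ × sin 45° = 1.03×10⁻⁴ s⁻¹
Pressure gradient: |∂P/∂n| = 1200 Pa / 170000 m = 7.06×10⁻³ Pa/m
Geostrophic balance (pressure-gradient force = Coriolis force):
V_g = (1/(fρ)) |∂P/∂n| = 7.06×10⁻³ / (1.03×10⁻⁴ × 0.926) = 73.9 m/s
Converting: 73.9 m/s × 3.6 = 266 km/h

266 km/h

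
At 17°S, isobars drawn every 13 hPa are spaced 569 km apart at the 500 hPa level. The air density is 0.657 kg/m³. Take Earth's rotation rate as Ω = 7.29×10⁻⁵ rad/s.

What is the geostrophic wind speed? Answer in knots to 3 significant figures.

Coriolis parameter at 17°S:
f = 2Ω sin φ = 2 × 7.29×10⁻⁵ × sin 17° = 4.26×10⁻⁵ s⁻¹
Pressure gradient: |∂P/∂n| = 1300 Pa / 569000 m = 2.28×10⁻³ Pa/m
Geostrophic balance (pressure-gradient force = Coriolis force):
V_g = (1/(fρ)) |∂P/∂n| = 2.28×10⁻³ / (4.26×10⁻⁵ × 0.657) = 81.6 m/s
Converting: 81.6 m/s × 1.944 = 159 knots

159 knots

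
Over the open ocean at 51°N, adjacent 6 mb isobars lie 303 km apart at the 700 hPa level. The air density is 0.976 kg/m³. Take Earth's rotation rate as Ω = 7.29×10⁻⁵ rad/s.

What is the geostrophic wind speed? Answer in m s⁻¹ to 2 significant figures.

Coriolis parameter at 51°N:
f = 2Ω sin φ = 2 × 7.29×10⁻⁵ × sin 51° = 1.13×10⁻⁴ s⁻¹
Pressure gradient: |∂P/∂n| = 600 Pa / 303000 m = 1.98×10⁻³ Pa/m
Geostrophic balance (pressure-gradient force = Coriolis force):
V_g = (1/(fρ)) |∂P/∂n| = 1.98×10⁻³ / (1.13×10⁻⁴ × 0.976) = 17.9 m/s

18 m s⁻¹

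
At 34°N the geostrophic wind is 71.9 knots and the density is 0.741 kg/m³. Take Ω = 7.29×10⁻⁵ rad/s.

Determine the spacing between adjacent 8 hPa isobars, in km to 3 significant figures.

Coriolis parameter at 34°N:
f = 2Ω sin φ = 2 × 7.29×10⁻⁵ × sin 34° = 8.15×10⁻⁵ s⁻¹
Wind speed in SI: 71.9 knots = 37.0 m/s
Geostrophic balance rearranged: |∂P/∂n| = f ρ V_g
|∂P/∂n| = 8.15×10⁻⁵ × 0.741 × 37.0 = 2.23×10⁻³ Pa/m
Isobar spacing: Δn = ΔP/|∂P/∂n| = 800 Pa / 2.23×10⁻³ Pa/m = 358002 m ≈ 358 km

358 km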